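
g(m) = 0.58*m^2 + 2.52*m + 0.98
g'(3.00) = 6.00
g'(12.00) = 16.44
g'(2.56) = 5.49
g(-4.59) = 1.63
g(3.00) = 13.76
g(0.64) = 2.83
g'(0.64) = 3.26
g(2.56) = 11.23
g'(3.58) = 6.67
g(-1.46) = -1.46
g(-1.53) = -1.52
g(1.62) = 6.58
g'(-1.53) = 0.75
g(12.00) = 114.74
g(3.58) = 17.44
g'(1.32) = 4.05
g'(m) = 1.16*m + 2.52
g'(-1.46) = 0.83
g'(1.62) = 4.40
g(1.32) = 5.32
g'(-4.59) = -2.80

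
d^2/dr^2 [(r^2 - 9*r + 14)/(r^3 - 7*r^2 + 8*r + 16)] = 2*(r^4 - 19*r^3 + 81*r^2 - 257*r + 242)/(r^7 - 13*r^6 + 51*r^5 - 15*r^4 - 240*r^3 + 96*r^2 + 512*r + 256)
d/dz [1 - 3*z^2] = -6*z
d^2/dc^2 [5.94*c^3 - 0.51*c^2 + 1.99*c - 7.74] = 35.64*c - 1.02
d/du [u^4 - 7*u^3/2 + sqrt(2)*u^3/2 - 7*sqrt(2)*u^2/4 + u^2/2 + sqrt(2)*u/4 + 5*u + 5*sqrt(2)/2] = 4*u^3 - 21*u^2/2 + 3*sqrt(2)*u^2/2 - 7*sqrt(2)*u/2 + u + sqrt(2)/4 + 5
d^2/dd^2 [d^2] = 2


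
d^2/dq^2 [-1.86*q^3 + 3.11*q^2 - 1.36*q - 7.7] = 6.22 - 11.16*q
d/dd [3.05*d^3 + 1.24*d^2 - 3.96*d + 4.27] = 9.15*d^2 + 2.48*d - 3.96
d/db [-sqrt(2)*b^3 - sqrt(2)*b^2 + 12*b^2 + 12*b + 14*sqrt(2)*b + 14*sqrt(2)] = -3*sqrt(2)*b^2 - 2*sqrt(2)*b + 24*b + 12 + 14*sqrt(2)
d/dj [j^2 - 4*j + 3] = 2*j - 4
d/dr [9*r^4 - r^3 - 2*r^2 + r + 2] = 36*r^3 - 3*r^2 - 4*r + 1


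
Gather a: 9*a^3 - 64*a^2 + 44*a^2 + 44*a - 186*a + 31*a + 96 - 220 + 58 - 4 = 9*a^3 - 20*a^2 - 111*a - 70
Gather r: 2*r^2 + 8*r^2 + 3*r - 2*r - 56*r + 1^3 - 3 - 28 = 10*r^2 - 55*r - 30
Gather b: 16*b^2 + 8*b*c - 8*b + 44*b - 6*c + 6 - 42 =16*b^2 + b*(8*c + 36) - 6*c - 36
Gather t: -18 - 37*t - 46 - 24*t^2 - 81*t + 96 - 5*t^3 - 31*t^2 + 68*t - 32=-5*t^3 - 55*t^2 - 50*t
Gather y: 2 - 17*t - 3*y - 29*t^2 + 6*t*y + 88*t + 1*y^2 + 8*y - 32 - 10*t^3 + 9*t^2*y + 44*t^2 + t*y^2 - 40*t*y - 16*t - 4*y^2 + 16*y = -10*t^3 + 15*t^2 + 55*t + y^2*(t - 3) + y*(9*t^2 - 34*t + 21) - 30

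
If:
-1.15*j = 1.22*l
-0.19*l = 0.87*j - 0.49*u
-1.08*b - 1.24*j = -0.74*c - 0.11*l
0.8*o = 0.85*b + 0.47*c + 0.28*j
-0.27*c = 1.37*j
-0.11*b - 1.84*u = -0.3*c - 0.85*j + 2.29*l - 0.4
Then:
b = -3.21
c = -3.45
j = 0.68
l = -0.64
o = -5.20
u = 0.96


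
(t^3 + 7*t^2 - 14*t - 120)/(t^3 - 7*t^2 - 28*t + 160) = (t + 6)/(t - 8)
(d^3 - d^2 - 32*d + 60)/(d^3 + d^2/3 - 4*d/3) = 3*(d^3 - d^2 - 32*d + 60)/(d*(3*d^2 + d - 4))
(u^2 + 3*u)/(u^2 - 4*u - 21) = u/(u - 7)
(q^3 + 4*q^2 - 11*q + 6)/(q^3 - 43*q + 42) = (q^2 + 5*q - 6)/(q^2 + q - 42)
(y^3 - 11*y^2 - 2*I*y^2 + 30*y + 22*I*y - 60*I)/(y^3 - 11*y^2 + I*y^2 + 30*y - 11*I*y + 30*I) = (y - 2*I)/(y + I)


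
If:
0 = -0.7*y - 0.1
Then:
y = -0.14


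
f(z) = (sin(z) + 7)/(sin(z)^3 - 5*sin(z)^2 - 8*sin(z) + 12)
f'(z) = (sin(z) + 7)*(-3*sin(z)^2*cos(z) + 10*sin(z)*cos(z) + 8*cos(z))/(sin(z)^3 - 5*sin(z)^2 - 8*sin(z) + 12)^2 + cos(z)/(sin(z)^3 - 5*sin(z)^2 - 8*sin(z) + 12) = (-2*sin(z)^3 - 16*sin(z)^2 + 70*sin(z) + 68)*cos(z)/(sin(z)^3 - 5*sin(z)^2 - 8*sin(z) + 12)^2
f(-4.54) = 35.99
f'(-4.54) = -416.41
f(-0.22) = 0.50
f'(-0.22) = 0.28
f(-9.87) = 0.96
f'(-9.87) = -1.44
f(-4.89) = 33.91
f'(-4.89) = 380.75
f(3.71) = 0.44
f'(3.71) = -0.10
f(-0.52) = 0.44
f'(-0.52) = 0.12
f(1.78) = 24.47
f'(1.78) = -232.99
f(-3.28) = 0.66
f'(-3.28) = -0.66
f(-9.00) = 0.46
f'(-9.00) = -0.16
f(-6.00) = 0.77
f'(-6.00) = 0.94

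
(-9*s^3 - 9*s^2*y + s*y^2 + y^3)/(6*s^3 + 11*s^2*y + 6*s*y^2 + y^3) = (-3*s + y)/(2*s + y)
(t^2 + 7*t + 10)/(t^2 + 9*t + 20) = (t + 2)/(t + 4)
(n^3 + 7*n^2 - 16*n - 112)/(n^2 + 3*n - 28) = n + 4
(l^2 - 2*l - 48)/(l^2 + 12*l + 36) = (l - 8)/(l + 6)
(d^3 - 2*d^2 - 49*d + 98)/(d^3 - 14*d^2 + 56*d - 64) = (d^2 - 49)/(d^2 - 12*d + 32)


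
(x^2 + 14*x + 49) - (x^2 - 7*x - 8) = 21*x + 57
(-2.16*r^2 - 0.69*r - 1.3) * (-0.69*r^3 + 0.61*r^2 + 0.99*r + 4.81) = 1.4904*r^5 - 0.8415*r^4 - 1.6623*r^3 - 11.8657*r^2 - 4.6059*r - 6.253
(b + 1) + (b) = 2*b + 1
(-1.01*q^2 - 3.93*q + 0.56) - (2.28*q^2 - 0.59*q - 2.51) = -3.29*q^2 - 3.34*q + 3.07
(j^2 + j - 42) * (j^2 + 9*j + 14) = j^4 + 10*j^3 - 19*j^2 - 364*j - 588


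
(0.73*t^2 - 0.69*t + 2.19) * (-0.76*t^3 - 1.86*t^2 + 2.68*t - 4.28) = -0.5548*t^5 - 0.8334*t^4 + 1.5754*t^3 - 9.047*t^2 + 8.8224*t - 9.3732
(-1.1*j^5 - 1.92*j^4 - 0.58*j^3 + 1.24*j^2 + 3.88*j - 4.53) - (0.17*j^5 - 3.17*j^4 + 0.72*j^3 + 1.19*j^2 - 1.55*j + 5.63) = -1.27*j^5 + 1.25*j^4 - 1.3*j^3 + 0.05*j^2 + 5.43*j - 10.16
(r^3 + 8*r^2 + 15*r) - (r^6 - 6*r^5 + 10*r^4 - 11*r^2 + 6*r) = -r^6 + 6*r^5 - 10*r^4 + r^3 + 19*r^2 + 9*r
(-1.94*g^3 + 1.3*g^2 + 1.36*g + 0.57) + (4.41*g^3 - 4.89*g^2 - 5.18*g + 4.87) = 2.47*g^3 - 3.59*g^2 - 3.82*g + 5.44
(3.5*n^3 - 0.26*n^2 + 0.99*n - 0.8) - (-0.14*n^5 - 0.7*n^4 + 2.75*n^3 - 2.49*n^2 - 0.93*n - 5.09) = 0.14*n^5 + 0.7*n^4 + 0.75*n^3 + 2.23*n^2 + 1.92*n + 4.29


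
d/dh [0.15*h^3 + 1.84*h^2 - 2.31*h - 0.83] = 0.45*h^2 + 3.68*h - 2.31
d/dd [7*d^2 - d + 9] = 14*d - 1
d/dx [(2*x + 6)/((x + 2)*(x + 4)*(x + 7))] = 4*(-x^3 - 11*x^2 - 39*x - 47)/(x^6 + 26*x^5 + 269*x^4 + 1412*x^3 + 3956*x^2 + 5600*x + 3136)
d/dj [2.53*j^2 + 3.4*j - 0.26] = 5.06*j + 3.4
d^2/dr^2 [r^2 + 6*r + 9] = 2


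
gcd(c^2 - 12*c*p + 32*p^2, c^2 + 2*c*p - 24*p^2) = -c + 4*p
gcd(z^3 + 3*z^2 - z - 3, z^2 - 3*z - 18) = z + 3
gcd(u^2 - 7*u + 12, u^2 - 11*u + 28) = u - 4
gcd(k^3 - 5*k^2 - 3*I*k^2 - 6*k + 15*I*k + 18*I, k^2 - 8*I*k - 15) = k - 3*I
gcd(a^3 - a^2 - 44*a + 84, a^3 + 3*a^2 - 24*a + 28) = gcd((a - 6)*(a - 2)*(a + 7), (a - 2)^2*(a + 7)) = a^2 + 5*a - 14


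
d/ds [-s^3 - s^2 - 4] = s*(-3*s - 2)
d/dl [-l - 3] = -1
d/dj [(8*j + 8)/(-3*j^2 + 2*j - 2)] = 8*(3*j^2 + 6*j - 4)/(9*j^4 - 12*j^3 + 16*j^2 - 8*j + 4)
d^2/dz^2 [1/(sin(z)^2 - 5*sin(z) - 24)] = (-4*sin(z)^4 + 15*sin(z)^3 - 115*sin(z)^2 + 90*sin(z) + 98)/((sin(z) - 8)^3*(sin(z) + 3)^3)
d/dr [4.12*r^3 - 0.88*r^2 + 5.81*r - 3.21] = 12.36*r^2 - 1.76*r + 5.81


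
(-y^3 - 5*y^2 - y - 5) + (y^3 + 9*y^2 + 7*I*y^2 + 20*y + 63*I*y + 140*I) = 4*y^2 + 7*I*y^2 + 19*y + 63*I*y - 5 + 140*I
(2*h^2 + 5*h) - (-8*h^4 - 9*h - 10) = 8*h^4 + 2*h^2 + 14*h + 10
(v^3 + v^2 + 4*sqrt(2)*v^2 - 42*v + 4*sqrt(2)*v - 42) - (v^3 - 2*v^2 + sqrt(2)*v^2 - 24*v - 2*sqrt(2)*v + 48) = 3*v^2 + 3*sqrt(2)*v^2 - 18*v + 6*sqrt(2)*v - 90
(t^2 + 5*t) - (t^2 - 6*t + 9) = 11*t - 9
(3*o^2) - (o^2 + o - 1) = 2*o^2 - o + 1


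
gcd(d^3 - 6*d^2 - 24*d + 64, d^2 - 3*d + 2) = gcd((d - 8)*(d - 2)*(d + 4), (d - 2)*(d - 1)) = d - 2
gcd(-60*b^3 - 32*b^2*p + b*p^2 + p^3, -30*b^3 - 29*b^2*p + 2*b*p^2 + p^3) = 1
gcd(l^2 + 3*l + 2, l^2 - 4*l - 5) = l + 1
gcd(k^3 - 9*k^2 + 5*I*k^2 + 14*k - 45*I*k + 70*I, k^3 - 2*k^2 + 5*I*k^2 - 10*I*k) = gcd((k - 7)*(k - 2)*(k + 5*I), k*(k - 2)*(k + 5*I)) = k^2 + k*(-2 + 5*I) - 10*I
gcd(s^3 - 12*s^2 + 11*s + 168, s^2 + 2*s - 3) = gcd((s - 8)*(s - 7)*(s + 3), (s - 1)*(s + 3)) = s + 3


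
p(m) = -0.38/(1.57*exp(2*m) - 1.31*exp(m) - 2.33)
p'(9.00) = 0.00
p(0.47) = 0.93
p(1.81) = -0.01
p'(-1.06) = -0.00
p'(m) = -0.38*(-3.14*exp(2*m) + 1.31*exp(m))/(1.57*exp(2*m) - 1.31*exp(m) - 2.33)^2 = (1.1932*exp(m) - 0.4978)*exp(m)/(-1.57*exp(2*m) + 1.31*exp(m) + 2.33)^2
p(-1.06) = 0.15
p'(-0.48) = 0.02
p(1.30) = -0.03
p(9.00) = 0.00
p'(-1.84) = -0.01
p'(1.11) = 0.14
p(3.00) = 0.00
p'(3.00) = 0.00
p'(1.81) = 0.02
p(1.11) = -0.05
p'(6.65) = 0.00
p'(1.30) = 0.07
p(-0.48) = 0.15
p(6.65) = -0.00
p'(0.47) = 13.64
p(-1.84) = 0.15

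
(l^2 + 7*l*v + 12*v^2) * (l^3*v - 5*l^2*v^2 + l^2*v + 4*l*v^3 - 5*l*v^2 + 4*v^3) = l^5*v + 2*l^4*v^2 + l^4*v - 19*l^3*v^3 + 2*l^3*v^2 - 32*l^2*v^4 - 19*l^2*v^3 + 48*l*v^5 - 32*l*v^4 + 48*v^5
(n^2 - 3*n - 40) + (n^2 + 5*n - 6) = 2*n^2 + 2*n - 46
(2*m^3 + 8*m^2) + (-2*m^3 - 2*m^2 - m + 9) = 6*m^2 - m + 9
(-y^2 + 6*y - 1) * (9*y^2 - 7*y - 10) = -9*y^4 + 61*y^3 - 41*y^2 - 53*y + 10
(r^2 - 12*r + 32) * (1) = r^2 - 12*r + 32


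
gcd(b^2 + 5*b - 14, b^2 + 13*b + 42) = b + 7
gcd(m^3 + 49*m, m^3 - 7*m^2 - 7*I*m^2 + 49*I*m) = m^2 - 7*I*m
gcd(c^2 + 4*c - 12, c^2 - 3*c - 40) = 1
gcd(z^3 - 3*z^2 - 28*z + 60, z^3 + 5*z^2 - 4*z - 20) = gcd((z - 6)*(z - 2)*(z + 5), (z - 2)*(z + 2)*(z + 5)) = z^2 + 3*z - 10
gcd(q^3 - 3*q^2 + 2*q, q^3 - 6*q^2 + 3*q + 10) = q - 2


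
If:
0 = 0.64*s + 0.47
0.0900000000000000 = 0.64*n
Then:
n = 0.14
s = -0.73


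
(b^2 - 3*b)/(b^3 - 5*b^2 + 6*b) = 1/(b - 2)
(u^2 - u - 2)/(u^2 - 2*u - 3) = (u - 2)/(u - 3)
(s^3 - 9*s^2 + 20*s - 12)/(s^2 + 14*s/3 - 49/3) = 3*(s^3 - 9*s^2 + 20*s - 12)/(3*s^2 + 14*s - 49)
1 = 1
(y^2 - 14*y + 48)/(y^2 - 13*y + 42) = (y - 8)/(y - 7)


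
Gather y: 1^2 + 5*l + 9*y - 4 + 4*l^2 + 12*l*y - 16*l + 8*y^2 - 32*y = 4*l^2 - 11*l + 8*y^2 + y*(12*l - 23) - 3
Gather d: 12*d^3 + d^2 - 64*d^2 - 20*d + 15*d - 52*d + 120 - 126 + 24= 12*d^3 - 63*d^2 - 57*d + 18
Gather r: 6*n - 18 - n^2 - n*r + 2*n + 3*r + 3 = -n^2 + 8*n + r*(3 - n) - 15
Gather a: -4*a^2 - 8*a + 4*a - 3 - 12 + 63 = -4*a^2 - 4*a + 48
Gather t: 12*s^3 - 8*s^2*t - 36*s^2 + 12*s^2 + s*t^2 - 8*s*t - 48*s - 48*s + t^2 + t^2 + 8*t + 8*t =12*s^3 - 24*s^2 - 96*s + t^2*(s + 2) + t*(-8*s^2 - 8*s + 16)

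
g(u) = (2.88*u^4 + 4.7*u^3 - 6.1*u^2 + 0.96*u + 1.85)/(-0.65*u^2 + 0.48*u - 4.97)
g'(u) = (1.3*u - 0.48)*(2.88*u^4 + 4.7*u^3 - 6.1*u^2 + 0.96*u + 1.85)/(-0.65*u^2 + 0.48*u - 4.97)^2 + (11.52*u^3 + 14.1*u^2 - 12.2*u + 0.96)/(-0.65*u^2 + 0.48*u - 4.97)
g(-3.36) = -8.52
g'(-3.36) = 13.98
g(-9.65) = -287.68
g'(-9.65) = 73.77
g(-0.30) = -0.18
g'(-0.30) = -1.11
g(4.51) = -93.89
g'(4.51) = -48.92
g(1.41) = -2.80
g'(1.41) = -7.21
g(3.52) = -50.89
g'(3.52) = -37.65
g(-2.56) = -0.41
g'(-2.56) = 6.42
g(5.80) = -165.41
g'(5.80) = -61.72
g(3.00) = -33.05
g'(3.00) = -30.84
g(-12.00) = -486.05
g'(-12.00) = 95.02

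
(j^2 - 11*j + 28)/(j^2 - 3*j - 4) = (j - 7)/(j + 1)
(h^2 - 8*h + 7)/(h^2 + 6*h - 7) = (h - 7)/(h + 7)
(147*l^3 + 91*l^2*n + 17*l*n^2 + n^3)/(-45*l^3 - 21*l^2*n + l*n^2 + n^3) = (-49*l^2 - 14*l*n - n^2)/(15*l^2 + 2*l*n - n^2)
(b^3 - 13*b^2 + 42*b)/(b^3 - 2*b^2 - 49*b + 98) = b*(b - 6)/(b^2 + 5*b - 14)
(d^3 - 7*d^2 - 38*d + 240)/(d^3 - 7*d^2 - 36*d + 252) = (d^2 - 13*d + 40)/(d^2 - 13*d + 42)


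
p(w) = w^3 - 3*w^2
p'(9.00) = 189.00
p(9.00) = 486.00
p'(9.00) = 189.00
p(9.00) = 486.00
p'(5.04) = 45.96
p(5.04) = 51.82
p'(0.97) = -3.00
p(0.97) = -1.91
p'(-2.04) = 24.72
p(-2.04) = -20.97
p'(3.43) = 14.71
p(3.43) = 5.06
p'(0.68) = -2.69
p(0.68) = -1.07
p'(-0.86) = 7.38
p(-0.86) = -2.85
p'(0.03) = -0.18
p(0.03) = -0.00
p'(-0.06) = 0.37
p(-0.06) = -0.01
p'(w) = 3*w^2 - 6*w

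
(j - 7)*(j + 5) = j^2 - 2*j - 35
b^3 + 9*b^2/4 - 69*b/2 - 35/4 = (b - 5)*(b + 1/4)*(b + 7)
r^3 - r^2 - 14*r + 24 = (r - 3)*(r - 2)*(r + 4)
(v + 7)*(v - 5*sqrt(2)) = v^2 - 5*sqrt(2)*v + 7*v - 35*sqrt(2)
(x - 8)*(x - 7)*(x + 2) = x^3 - 13*x^2 + 26*x + 112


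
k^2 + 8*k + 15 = (k + 3)*(k + 5)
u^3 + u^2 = u^2*(u + 1)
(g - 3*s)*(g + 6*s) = g^2 + 3*g*s - 18*s^2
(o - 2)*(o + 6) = o^2 + 4*o - 12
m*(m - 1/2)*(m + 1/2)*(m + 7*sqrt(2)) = m^4 + 7*sqrt(2)*m^3 - m^2/4 - 7*sqrt(2)*m/4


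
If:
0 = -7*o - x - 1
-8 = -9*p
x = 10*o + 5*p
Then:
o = -49/153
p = 8/9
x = 190/153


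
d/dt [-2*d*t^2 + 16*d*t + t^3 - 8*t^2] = -4*d*t + 16*d + 3*t^2 - 16*t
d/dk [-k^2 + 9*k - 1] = 9 - 2*k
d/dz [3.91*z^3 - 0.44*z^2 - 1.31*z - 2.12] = 11.73*z^2 - 0.88*z - 1.31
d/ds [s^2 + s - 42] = 2*s + 1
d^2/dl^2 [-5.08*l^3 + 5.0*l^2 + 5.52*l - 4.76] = 10.0 - 30.48*l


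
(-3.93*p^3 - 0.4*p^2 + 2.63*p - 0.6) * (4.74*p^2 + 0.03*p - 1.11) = -18.6282*p^5 - 2.0139*p^4 + 16.8165*p^3 - 2.3211*p^2 - 2.9373*p + 0.666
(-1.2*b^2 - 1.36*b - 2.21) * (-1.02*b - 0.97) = 1.224*b^3 + 2.5512*b^2 + 3.5734*b + 2.1437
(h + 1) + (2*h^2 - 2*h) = 2*h^2 - h + 1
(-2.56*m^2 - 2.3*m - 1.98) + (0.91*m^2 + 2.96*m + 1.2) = -1.65*m^2 + 0.66*m - 0.78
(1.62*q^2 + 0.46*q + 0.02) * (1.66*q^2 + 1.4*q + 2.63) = 2.6892*q^4 + 3.0316*q^3 + 4.9378*q^2 + 1.2378*q + 0.0526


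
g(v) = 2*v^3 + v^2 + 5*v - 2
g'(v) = 6*v^2 + 2*v + 5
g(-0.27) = -3.32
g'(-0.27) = 4.90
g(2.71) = 58.70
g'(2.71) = 54.48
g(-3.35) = -82.72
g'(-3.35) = 65.64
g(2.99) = 75.35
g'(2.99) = 64.62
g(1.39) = 12.25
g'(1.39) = 19.37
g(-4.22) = -155.59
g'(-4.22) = 103.41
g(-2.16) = -28.29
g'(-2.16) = 28.67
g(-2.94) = -58.88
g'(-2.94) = 50.98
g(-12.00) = -3374.00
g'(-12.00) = 845.00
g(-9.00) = -1424.00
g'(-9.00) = 473.00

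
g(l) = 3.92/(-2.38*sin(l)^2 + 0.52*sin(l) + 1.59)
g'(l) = 3.92*(4.76*sin(l)*cos(l) - 0.52*cos(l))/(-2.38*sin(l)^2 + 0.52*sin(l) + 1.59)^2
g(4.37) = -3.88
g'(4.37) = 6.44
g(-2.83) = 3.25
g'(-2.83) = 5.07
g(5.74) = 5.72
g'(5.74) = -21.29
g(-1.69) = -3.08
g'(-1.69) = 1.51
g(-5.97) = 2.57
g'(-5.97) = 1.52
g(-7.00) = 17.73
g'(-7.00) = -220.52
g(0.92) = 7.88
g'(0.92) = 31.38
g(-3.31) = 2.43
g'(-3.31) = -0.41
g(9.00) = 2.80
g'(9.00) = -2.63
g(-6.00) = 2.53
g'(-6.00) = 1.27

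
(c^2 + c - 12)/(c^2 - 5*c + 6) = (c + 4)/(c - 2)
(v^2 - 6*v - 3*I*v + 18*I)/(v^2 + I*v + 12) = (v - 6)/(v + 4*I)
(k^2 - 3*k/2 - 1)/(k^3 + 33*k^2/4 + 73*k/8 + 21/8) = 4*(k - 2)/(4*k^2 + 31*k + 21)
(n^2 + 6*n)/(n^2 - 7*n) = (n + 6)/(n - 7)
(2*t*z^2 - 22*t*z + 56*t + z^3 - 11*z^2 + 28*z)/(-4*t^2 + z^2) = (z^2 - 11*z + 28)/(-2*t + z)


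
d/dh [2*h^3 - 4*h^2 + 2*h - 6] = 6*h^2 - 8*h + 2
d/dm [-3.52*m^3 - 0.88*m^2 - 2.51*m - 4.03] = -10.56*m^2 - 1.76*m - 2.51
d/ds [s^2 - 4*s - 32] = 2*s - 4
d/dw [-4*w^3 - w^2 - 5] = 2*w*(-6*w - 1)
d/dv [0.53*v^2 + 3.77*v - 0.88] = 1.06*v + 3.77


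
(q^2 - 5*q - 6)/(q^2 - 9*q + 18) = (q + 1)/(q - 3)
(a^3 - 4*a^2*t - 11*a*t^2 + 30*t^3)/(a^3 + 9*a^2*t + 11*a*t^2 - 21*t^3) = (-a^2 + 7*a*t - 10*t^2)/(-a^2 - 6*a*t + 7*t^2)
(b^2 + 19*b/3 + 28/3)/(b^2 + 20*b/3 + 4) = (3*b^2 + 19*b + 28)/(3*b^2 + 20*b + 12)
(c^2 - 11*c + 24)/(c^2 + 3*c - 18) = (c - 8)/(c + 6)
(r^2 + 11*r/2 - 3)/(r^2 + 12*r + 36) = (r - 1/2)/(r + 6)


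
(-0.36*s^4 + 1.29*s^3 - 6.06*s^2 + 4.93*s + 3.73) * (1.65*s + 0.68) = -0.594*s^5 + 1.8837*s^4 - 9.1218*s^3 + 4.0137*s^2 + 9.5069*s + 2.5364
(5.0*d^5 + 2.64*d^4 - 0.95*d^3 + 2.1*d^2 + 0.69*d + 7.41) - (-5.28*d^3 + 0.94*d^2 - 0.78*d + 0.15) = 5.0*d^5 + 2.64*d^4 + 4.33*d^3 + 1.16*d^2 + 1.47*d + 7.26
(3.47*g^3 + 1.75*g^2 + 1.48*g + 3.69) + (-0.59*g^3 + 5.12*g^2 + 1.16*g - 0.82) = 2.88*g^3 + 6.87*g^2 + 2.64*g + 2.87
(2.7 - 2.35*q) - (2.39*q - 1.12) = 3.82 - 4.74*q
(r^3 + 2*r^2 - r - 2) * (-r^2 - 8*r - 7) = -r^5 - 10*r^4 - 22*r^3 - 4*r^2 + 23*r + 14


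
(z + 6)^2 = z^2 + 12*z + 36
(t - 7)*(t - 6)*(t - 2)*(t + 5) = t^4 - 10*t^3 - 7*t^2 + 256*t - 420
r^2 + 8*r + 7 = (r + 1)*(r + 7)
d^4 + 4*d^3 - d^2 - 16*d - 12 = (d - 2)*(d + 1)*(d + 2)*(d + 3)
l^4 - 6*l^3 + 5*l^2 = l^2*(l - 5)*(l - 1)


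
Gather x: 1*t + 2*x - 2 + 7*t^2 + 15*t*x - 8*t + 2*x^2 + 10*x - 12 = 7*t^2 - 7*t + 2*x^2 + x*(15*t + 12) - 14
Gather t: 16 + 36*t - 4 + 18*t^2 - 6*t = 18*t^2 + 30*t + 12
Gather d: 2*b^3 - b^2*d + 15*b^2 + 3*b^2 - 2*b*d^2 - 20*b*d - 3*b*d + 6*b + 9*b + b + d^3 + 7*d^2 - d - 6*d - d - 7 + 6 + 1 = 2*b^3 + 18*b^2 + 16*b + d^3 + d^2*(7 - 2*b) + d*(-b^2 - 23*b - 8)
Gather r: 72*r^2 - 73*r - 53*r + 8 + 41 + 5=72*r^2 - 126*r + 54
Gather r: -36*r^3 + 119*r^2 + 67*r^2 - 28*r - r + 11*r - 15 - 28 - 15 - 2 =-36*r^3 + 186*r^2 - 18*r - 60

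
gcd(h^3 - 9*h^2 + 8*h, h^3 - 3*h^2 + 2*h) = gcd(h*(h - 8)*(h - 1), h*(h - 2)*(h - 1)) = h^2 - h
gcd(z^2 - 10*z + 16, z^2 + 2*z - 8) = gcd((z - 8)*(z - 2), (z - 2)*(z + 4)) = z - 2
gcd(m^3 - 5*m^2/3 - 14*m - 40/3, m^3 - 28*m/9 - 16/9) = m + 4/3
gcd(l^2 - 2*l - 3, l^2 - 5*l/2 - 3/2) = l - 3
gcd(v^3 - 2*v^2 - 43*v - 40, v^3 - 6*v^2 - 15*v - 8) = v^2 - 7*v - 8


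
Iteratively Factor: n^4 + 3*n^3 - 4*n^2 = (n)*(n^3 + 3*n^2 - 4*n) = n*(n + 4)*(n^2 - n) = n*(n - 1)*(n + 4)*(n)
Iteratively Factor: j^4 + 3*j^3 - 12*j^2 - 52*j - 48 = (j + 3)*(j^3 - 12*j - 16) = (j + 2)*(j + 3)*(j^2 - 2*j - 8) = (j + 2)^2*(j + 3)*(j - 4)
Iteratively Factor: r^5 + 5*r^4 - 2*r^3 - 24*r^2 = (r)*(r^4 + 5*r^3 - 2*r^2 - 24*r) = r^2*(r^3 + 5*r^2 - 2*r - 24) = r^2*(r + 4)*(r^2 + r - 6) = r^2*(r - 2)*(r + 4)*(r + 3)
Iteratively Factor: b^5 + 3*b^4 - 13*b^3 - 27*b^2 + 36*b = (b - 3)*(b^4 + 6*b^3 + 5*b^2 - 12*b) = (b - 3)*(b + 3)*(b^3 + 3*b^2 - 4*b) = b*(b - 3)*(b + 3)*(b^2 + 3*b - 4) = b*(b - 3)*(b + 3)*(b + 4)*(b - 1)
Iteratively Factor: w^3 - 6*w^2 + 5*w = (w)*(w^2 - 6*w + 5) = w*(w - 5)*(w - 1)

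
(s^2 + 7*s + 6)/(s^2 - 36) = (s + 1)/(s - 6)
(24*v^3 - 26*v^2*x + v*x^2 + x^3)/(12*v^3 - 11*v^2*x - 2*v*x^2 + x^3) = (6*v + x)/(3*v + x)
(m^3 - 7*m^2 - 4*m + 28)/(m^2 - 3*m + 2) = (m^2 - 5*m - 14)/(m - 1)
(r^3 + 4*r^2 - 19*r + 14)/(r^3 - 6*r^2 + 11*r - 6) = (r + 7)/(r - 3)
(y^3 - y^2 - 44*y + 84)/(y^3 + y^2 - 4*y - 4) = (y^2 + y - 42)/(y^2 + 3*y + 2)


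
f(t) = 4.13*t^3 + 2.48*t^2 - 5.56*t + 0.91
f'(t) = 12.39*t^2 + 4.96*t - 5.56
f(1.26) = 6.10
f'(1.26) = 20.36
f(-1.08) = 4.60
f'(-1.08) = 3.53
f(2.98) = 115.66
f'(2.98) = 119.25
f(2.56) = 72.22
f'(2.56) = 88.34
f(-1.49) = 1.04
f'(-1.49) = 14.56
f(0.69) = -0.39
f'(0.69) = 3.76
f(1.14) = 3.91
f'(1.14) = 16.20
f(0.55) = -0.71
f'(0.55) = 0.92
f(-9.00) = -2758.94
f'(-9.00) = 953.39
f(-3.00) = -71.60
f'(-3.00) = 91.07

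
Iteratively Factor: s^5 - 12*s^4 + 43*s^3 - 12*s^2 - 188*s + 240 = (s - 5)*(s^4 - 7*s^3 + 8*s^2 + 28*s - 48) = (s - 5)*(s - 4)*(s^3 - 3*s^2 - 4*s + 12) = (s - 5)*(s - 4)*(s + 2)*(s^2 - 5*s + 6) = (s - 5)*(s - 4)*(s - 2)*(s + 2)*(s - 3)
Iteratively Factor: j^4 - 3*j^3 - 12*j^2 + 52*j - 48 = (j - 3)*(j^3 - 12*j + 16) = (j - 3)*(j + 4)*(j^2 - 4*j + 4) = (j - 3)*(j - 2)*(j + 4)*(j - 2)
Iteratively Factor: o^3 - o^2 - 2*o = (o)*(o^2 - o - 2) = o*(o - 2)*(o + 1)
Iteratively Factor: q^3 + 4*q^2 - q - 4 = (q + 1)*(q^2 + 3*q - 4) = (q + 1)*(q + 4)*(q - 1)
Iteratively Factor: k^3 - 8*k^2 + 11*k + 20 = (k - 4)*(k^2 - 4*k - 5) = (k - 4)*(k + 1)*(k - 5)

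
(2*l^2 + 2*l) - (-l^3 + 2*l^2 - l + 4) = l^3 + 3*l - 4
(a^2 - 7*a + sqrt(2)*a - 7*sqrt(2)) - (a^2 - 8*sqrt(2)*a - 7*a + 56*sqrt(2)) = 9*sqrt(2)*a - 63*sqrt(2)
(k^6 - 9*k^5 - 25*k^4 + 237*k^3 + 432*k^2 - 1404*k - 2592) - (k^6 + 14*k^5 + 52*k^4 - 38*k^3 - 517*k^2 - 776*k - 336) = -23*k^5 - 77*k^4 + 275*k^3 + 949*k^2 - 628*k - 2256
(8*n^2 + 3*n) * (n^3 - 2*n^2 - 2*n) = 8*n^5 - 13*n^4 - 22*n^3 - 6*n^2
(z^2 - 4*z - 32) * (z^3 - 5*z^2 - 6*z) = z^5 - 9*z^4 - 18*z^3 + 184*z^2 + 192*z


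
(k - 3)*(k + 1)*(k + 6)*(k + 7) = k^4 + 11*k^3 + 13*k^2 - 123*k - 126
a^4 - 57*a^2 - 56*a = a*(a - 8)*(a + 1)*(a + 7)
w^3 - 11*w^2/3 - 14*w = w*(w - 6)*(w + 7/3)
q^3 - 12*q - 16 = (q - 4)*(q + 2)^2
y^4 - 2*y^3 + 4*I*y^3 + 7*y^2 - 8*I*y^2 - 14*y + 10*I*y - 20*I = (y - 2)*(y - 2*I)*(y + I)*(y + 5*I)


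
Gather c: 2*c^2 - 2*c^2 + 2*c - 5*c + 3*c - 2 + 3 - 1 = 0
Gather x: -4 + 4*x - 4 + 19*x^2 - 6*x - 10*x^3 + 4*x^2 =-10*x^3 + 23*x^2 - 2*x - 8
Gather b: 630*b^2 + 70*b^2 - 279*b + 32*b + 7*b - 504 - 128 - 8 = 700*b^2 - 240*b - 640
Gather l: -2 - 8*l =-8*l - 2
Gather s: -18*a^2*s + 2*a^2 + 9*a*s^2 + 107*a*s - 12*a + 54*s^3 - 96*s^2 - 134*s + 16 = 2*a^2 - 12*a + 54*s^3 + s^2*(9*a - 96) + s*(-18*a^2 + 107*a - 134) + 16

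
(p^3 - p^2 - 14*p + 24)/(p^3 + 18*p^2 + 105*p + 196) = (p^2 - 5*p + 6)/(p^2 + 14*p + 49)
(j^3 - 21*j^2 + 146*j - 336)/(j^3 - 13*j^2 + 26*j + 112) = (j - 6)/(j + 2)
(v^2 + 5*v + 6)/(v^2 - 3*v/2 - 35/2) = 2*(v^2 + 5*v + 6)/(2*v^2 - 3*v - 35)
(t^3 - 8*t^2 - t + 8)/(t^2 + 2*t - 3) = (t^2 - 7*t - 8)/(t + 3)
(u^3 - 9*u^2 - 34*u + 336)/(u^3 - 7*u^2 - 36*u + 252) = (u - 8)/(u - 6)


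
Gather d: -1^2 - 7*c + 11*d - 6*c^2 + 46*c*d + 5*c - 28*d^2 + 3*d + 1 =-6*c^2 - 2*c - 28*d^2 + d*(46*c + 14)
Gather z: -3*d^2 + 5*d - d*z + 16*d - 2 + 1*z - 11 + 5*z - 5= -3*d^2 + 21*d + z*(6 - d) - 18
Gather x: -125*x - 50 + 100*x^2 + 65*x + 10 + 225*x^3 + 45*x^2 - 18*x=225*x^3 + 145*x^2 - 78*x - 40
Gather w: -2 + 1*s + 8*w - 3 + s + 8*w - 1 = 2*s + 16*w - 6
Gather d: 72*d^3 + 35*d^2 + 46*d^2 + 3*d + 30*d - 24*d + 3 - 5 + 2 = 72*d^3 + 81*d^2 + 9*d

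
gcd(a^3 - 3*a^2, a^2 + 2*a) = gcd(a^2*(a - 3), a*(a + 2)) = a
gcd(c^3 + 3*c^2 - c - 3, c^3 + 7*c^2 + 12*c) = c + 3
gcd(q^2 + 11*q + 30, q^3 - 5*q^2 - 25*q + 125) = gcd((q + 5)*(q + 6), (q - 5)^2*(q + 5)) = q + 5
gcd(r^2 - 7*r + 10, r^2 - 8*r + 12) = r - 2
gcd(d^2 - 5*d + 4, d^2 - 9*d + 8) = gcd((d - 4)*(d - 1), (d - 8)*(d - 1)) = d - 1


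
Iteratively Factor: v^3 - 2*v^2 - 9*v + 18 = (v + 3)*(v^2 - 5*v + 6) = (v - 3)*(v + 3)*(v - 2)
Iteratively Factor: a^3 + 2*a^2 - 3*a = (a + 3)*(a^2 - a) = (a - 1)*(a + 3)*(a)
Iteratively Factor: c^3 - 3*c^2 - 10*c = (c - 5)*(c^2 + 2*c) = (c - 5)*(c + 2)*(c)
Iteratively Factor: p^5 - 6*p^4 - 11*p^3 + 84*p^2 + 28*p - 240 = (p + 3)*(p^4 - 9*p^3 + 16*p^2 + 36*p - 80) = (p - 5)*(p + 3)*(p^3 - 4*p^2 - 4*p + 16) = (p - 5)*(p + 2)*(p + 3)*(p^2 - 6*p + 8) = (p - 5)*(p - 4)*(p + 2)*(p + 3)*(p - 2)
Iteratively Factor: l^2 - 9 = (l + 3)*(l - 3)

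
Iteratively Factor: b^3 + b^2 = (b + 1)*(b^2) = b*(b + 1)*(b)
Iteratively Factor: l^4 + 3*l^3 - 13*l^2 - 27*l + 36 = (l - 1)*(l^3 + 4*l^2 - 9*l - 36) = (l - 1)*(l + 3)*(l^2 + l - 12) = (l - 3)*(l - 1)*(l + 3)*(l + 4)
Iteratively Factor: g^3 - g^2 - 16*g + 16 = (g - 4)*(g^2 + 3*g - 4) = (g - 4)*(g + 4)*(g - 1)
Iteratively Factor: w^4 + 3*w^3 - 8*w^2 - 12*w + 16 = (w + 4)*(w^3 - w^2 - 4*w + 4) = (w - 1)*(w + 4)*(w^2 - 4) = (w - 2)*(w - 1)*(w + 4)*(w + 2)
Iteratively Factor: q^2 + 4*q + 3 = (q + 1)*(q + 3)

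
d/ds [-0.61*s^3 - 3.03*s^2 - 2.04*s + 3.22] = -1.83*s^2 - 6.06*s - 2.04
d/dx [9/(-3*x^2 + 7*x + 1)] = 9*(6*x - 7)/(-3*x^2 + 7*x + 1)^2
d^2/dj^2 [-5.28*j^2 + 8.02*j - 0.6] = -10.5600000000000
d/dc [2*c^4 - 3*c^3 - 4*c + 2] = 8*c^3 - 9*c^2 - 4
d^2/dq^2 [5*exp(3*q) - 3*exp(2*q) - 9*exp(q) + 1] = (45*exp(2*q) - 12*exp(q) - 9)*exp(q)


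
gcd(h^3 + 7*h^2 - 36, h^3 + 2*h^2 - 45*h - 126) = h^2 + 9*h + 18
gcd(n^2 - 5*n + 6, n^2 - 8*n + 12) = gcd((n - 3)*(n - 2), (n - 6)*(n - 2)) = n - 2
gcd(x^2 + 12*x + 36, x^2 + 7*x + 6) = x + 6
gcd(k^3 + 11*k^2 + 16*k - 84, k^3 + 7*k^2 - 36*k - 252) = k^2 + 13*k + 42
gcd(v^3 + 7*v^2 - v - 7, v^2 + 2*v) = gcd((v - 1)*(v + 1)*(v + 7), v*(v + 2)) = 1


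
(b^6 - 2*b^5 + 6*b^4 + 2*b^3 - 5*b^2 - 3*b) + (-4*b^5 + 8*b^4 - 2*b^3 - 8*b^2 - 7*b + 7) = b^6 - 6*b^5 + 14*b^4 - 13*b^2 - 10*b + 7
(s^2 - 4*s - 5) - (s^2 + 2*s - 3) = -6*s - 2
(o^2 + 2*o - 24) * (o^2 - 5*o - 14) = o^4 - 3*o^3 - 48*o^2 + 92*o + 336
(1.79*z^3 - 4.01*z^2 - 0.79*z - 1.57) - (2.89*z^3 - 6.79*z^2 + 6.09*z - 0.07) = -1.1*z^3 + 2.78*z^2 - 6.88*z - 1.5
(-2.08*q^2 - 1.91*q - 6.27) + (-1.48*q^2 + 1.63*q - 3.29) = -3.56*q^2 - 0.28*q - 9.56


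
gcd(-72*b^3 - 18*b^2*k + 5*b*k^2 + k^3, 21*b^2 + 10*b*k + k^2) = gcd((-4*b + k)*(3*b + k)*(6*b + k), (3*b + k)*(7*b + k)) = 3*b + k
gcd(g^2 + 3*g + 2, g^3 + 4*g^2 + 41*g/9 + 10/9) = g + 2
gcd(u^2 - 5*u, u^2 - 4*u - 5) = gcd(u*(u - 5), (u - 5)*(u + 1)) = u - 5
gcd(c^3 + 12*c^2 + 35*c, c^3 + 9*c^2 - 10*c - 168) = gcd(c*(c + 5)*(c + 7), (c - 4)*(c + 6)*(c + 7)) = c + 7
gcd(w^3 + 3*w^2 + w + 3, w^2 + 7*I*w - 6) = w + I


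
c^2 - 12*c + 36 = (c - 6)^2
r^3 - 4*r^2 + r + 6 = (r - 3)*(r - 2)*(r + 1)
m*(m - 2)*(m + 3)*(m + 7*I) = m^4 + m^3 + 7*I*m^3 - 6*m^2 + 7*I*m^2 - 42*I*m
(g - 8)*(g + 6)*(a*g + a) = a*g^3 - a*g^2 - 50*a*g - 48*a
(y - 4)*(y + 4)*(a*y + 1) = a*y^3 - 16*a*y + y^2 - 16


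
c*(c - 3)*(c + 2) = c^3 - c^2 - 6*c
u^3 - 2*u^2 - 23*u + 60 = (u - 4)*(u - 3)*(u + 5)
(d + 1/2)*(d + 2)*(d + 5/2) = d^3 + 5*d^2 + 29*d/4 + 5/2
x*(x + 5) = x^2 + 5*x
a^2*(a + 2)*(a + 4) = a^4 + 6*a^3 + 8*a^2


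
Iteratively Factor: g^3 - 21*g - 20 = (g + 1)*(g^2 - g - 20) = (g - 5)*(g + 1)*(g + 4)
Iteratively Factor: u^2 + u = (u)*(u + 1)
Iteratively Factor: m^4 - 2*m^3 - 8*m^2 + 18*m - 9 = (m - 3)*(m^3 + m^2 - 5*m + 3) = (m - 3)*(m - 1)*(m^2 + 2*m - 3) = (m - 3)*(m - 1)^2*(m + 3)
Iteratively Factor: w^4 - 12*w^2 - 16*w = (w + 2)*(w^3 - 2*w^2 - 8*w) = (w - 4)*(w + 2)*(w^2 + 2*w) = (w - 4)*(w + 2)^2*(w)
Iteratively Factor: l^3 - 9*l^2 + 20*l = (l - 4)*(l^2 - 5*l) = (l - 5)*(l - 4)*(l)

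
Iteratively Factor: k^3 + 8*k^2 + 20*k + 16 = (k + 2)*(k^2 + 6*k + 8) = (k + 2)*(k + 4)*(k + 2)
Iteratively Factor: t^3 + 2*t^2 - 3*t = (t - 1)*(t^2 + 3*t) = t*(t - 1)*(t + 3)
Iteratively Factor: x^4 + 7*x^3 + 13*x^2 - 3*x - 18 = (x + 3)*(x^3 + 4*x^2 + x - 6) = (x + 2)*(x + 3)*(x^2 + 2*x - 3) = (x + 2)*(x + 3)^2*(x - 1)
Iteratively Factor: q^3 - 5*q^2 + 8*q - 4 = (q - 2)*(q^2 - 3*q + 2) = (q - 2)*(q - 1)*(q - 2)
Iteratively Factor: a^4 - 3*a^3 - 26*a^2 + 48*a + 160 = (a + 2)*(a^3 - 5*a^2 - 16*a + 80) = (a - 5)*(a + 2)*(a^2 - 16) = (a - 5)*(a + 2)*(a + 4)*(a - 4)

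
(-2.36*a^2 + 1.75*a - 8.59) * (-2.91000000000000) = 6.8676*a^2 - 5.0925*a + 24.9969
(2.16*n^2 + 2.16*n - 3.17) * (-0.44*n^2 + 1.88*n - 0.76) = -0.9504*n^4 + 3.1104*n^3 + 3.814*n^2 - 7.6012*n + 2.4092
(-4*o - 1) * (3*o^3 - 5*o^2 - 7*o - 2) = -12*o^4 + 17*o^3 + 33*o^2 + 15*o + 2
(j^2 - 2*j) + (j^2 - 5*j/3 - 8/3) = 2*j^2 - 11*j/3 - 8/3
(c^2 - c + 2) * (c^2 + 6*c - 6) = c^4 + 5*c^3 - 10*c^2 + 18*c - 12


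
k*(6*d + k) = 6*d*k + k^2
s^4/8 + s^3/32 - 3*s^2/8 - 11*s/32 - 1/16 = (s/4 + 1/4)*(s/2 + 1/2)*(s - 2)*(s + 1/4)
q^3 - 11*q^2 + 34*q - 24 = (q - 6)*(q - 4)*(q - 1)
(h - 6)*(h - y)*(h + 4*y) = h^3 + 3*h^2*y - 6*h^2 - 4*h*y^2 - 18*h*y + 24*y^2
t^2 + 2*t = t*(t + 2)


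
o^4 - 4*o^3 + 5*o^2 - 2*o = o*(o - 2)*(o - 1)^2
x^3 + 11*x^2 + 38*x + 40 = (x + 2)*(x + 4)*(x + 5)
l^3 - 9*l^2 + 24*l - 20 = (l - 5)*(l - 2)^2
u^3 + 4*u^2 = u^2*(u + 4)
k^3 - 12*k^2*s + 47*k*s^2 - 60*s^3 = (k - 5*s)*(k - 4*s)*(k - 3*s)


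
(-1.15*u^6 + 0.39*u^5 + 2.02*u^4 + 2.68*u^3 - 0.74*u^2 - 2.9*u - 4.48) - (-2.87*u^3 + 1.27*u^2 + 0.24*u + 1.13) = -1.15*u^6 + 0.39*u^5 + 2.02*u^4 + 5.55*u^3 - 2.01*u^2 - 3.14*u - 5.61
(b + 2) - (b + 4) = -2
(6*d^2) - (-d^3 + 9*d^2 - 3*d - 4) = d^3 - 3*d^2 + 3*d + 4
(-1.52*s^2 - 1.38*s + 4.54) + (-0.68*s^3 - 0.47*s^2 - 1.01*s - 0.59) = -0.68*s^3 - 1.99*s^2 - 2.39*s + 3.95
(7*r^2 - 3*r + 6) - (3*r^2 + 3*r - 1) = 4*r^2 - 6*r + 7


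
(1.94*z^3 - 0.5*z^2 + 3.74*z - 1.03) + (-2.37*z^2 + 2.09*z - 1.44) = 1.94*z^3 - 2.87*z^2 + 5.83*z - 2.47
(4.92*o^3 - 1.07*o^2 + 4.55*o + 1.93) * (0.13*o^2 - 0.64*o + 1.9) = 0.6396*o^5 - 3.2879*o^4 + 10.6243*o^3 - 4.6941*o^2 + 7.4098*o + 3.667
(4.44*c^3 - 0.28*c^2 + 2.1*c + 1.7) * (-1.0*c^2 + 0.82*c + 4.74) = -4.44*c^5 + 3.9208*c^4 + 18.716*c^3 - 1.3052*c^2 + 11.348*c + 8.058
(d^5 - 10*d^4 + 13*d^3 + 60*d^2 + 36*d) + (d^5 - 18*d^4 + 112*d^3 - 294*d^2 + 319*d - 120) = 2*d^5 - 28*d^4 + 125*d^3 - 234*d^2 + 355*d - 120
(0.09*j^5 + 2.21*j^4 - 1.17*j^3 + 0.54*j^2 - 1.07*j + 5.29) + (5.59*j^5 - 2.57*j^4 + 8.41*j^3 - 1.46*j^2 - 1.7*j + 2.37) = 5.68*j^5 - 0.36*j^4 + 7.24*j^3 - 0.92*j^2 - 2.77*j + 7.66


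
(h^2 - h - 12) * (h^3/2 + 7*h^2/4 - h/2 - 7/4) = h^5/2 + 5*h^4/4 - 33*h^3/4 - 89*h^2/4 + 31*h/4 + 21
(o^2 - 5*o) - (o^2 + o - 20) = 20 - 6*o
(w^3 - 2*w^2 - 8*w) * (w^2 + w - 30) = w^5 - w^4 - 40*w^3 + 52*w^2 + 240*w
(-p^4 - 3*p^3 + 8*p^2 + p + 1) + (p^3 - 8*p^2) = -p^4 - 2*p^3 + p + 1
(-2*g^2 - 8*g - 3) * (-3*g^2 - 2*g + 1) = 6*g^4 + 28*g^3 + 23*g^2 - 2*g - 3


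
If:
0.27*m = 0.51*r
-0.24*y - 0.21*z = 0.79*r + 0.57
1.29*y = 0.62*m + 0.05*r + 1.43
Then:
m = -0.389965705576019*z - 1.55252127524451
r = -0.206452432363775*z - 0.821923028070621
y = 0.330496634065794 - 0.195427410135908*z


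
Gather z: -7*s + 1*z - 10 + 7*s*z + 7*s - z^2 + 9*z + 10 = -z^2 + z*(7*s + 10)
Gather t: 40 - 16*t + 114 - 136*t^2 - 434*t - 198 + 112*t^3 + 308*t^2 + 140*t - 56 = 112*t^3 + 172*t^2 - 310*t - 100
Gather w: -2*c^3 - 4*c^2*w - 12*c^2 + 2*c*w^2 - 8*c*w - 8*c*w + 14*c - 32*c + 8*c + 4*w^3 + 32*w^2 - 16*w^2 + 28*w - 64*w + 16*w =-2*c^3 - 12*c^2 - 10*c + 4*w^3 + w^2*(2*c + 16) + w*(-4*c^2 - 16*c - 20)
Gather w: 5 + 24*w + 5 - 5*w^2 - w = -5*w^2 + 23*w + 10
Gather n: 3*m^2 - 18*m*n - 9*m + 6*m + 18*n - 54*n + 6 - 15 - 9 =3*m^2 - 3*m + n*(-18*m - 36) - 18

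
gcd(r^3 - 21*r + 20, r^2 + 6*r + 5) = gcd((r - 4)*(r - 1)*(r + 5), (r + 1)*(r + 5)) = r + 5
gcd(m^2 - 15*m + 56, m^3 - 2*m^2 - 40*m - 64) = m - 8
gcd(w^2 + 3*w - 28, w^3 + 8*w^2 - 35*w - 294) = w + 7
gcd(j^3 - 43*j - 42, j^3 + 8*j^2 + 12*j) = j + 6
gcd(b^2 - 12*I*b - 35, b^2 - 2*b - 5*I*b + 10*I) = b - 5*I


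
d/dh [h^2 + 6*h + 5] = 2*h + 6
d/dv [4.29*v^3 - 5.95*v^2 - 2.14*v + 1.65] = 12.87*v^2 - 11.9*v - 2.14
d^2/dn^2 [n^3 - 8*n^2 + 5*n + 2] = 6*n - 16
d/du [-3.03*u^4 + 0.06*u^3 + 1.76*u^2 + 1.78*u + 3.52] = -12.12*u^3 + 0.18*u^2 + 3.52*u + 1.78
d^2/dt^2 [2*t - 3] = 0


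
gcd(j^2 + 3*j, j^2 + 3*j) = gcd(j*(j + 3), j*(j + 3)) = j^2 + 3*j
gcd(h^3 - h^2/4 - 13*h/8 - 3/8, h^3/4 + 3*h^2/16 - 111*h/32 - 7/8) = h + 1/4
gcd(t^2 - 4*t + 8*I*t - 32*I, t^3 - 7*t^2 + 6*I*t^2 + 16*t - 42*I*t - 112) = t + 8*I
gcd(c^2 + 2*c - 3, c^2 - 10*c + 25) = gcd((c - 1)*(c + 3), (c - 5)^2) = 1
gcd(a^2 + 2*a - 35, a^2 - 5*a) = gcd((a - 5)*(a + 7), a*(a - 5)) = a - 5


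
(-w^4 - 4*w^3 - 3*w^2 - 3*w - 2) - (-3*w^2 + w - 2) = -w^4 - 4*w^3 - 4*w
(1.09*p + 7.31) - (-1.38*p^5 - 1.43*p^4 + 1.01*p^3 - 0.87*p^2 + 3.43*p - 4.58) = 1.38*p^5 + 1.43*p^4 - 1.01*p^3 + 0.87*p^2 - 2.34*p + 11.89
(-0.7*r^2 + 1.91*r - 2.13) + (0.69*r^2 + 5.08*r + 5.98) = -0.01*r^2 + 6.99*r + 3.85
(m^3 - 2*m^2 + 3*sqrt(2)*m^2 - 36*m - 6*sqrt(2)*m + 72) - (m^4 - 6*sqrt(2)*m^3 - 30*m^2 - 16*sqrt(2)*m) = -m^4 + m^3 + 6*sqrt(2)*m^3 + 3*sqrt(2)*m^2 + 28*m^2 - 36*m + 10*sqrt(2)*m + 72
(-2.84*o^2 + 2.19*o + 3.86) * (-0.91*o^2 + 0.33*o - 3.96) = 2.5844*o^4 - 2.9301*o^3 + 8.4565*o^2 - 7.3986*o - 15.2856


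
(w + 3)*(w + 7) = w^2 + 10*w + 21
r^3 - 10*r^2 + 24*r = r*(r - 6)*(r - 4)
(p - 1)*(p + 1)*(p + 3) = p^3 + 3*p^2 - p - 3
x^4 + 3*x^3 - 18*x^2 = x^2*(x - 3)*(x + 6)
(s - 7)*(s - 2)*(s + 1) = s^3 - 8*s^2 + 5*s + 14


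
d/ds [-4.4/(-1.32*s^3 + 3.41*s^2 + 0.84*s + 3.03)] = (-17.424*s^2 + 30.008*s + 3.696)/(-1.32*s^3 + 3.41*s^2 + 0.84*s + 3.03)^2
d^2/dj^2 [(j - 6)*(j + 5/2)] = 2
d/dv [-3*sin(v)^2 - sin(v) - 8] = -(6*sin(v) + 1)*cos(v)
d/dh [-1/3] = 0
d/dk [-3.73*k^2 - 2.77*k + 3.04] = -7.46*k - 2.77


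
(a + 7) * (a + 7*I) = a^2 + 7*a + 7*I*a + 49*I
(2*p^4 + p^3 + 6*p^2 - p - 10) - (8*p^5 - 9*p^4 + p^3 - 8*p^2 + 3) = -8*p^5 + 11*p^4 + 14*p^2 - p - 13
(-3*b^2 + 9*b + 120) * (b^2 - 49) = -3*b^4 + 9*b^3 + 267*b^2 - 441*b - 5880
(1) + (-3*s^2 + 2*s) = -3*s^2 + 2*s + 1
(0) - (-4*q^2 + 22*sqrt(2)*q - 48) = 4*q^2 - 22*sqrt(2)*q + 48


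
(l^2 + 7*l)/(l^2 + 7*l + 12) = l*(l + 7)/(l^2 + 7*l + 12)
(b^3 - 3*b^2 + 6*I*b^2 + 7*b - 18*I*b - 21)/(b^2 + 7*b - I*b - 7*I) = (b^2 + b*(-3 + 7*I) - 21*I)/(b + 7)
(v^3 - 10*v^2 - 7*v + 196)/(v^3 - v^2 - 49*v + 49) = (v^2 - 3*v - 28)/(v^2 + 6*v - 7)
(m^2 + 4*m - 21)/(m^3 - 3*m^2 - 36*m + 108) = (m + 7)/(m^2 - 36)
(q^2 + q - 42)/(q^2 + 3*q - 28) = (q - 6)/(q - 4)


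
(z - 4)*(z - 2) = z^2 - 6*z + 8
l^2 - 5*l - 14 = (l - 7)*(l + 2)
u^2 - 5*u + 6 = (u - 3)*(u - 2)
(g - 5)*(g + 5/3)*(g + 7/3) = g^3 - g^2 - 145*g/9 - 175/9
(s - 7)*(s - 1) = s^2 - 8*s + 7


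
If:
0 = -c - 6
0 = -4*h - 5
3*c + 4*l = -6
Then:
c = -6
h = -5/4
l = 3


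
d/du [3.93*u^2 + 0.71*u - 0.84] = 7.86*u + 0.71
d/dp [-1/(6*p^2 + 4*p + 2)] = (3*p + 1)/(3*p^2 + 2*p + 1)^2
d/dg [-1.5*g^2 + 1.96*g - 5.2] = 1.96 - 3.0*g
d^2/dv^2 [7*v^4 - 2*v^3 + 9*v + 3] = 12*v*(7*v - 1)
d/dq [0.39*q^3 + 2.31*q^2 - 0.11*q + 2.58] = 1.17*q^2 + 4.62*q - 0.11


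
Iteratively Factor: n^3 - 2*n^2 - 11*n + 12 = (n - 4)*(n^2 + 2*n - 3) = (n - 4)*(n - 1)*(n + 3)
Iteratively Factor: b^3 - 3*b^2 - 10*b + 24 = (b - 2)*(b^2 - b - 12) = (b - 4)*(b - 2)*(b + 3)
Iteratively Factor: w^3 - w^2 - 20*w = (w + 4)*(w^2 - 5*w) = (w - 5)*(w + 4)*(w)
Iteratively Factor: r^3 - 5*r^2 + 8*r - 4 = (r - 2)*(r^2 - 3*r + 2) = (r - 2)*(r - 1)*(r - 2)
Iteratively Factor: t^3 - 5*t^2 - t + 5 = (t - 1)*(t^2 - 4*t - 5) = (t - 1)*(t + 1)*(t - 5)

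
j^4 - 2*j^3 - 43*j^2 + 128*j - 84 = (j - 6)*(j - 2)*(j - 1)*(j + 7)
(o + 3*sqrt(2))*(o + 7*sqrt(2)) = o^2 + 10*sqrt(2)*o + 42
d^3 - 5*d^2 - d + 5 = (d - 5)*(d - 1)*(d + 1)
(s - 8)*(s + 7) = s^2 - s - 56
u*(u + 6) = u^2 + 6*u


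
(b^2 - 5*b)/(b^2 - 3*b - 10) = b/(b + 2)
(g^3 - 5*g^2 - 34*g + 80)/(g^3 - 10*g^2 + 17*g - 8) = (g^2 + 3*g - 10)/(g^2 - 2*g + 1)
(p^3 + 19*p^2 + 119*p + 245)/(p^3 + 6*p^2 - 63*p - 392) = (p + 5)/(p - 8)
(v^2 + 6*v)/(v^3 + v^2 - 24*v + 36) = v/(v^2 - 5*v + 6)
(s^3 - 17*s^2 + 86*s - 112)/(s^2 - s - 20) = (-s^3 + 17*s^2 - 86*s + 112)/(-s^2 + s + 20)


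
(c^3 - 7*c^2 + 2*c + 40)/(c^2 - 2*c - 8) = c - 5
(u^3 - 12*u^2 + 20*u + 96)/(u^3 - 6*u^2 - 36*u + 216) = (u^2 - 6*u - 16)/(u^2 - 36)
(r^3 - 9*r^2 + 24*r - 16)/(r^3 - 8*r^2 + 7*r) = (r^2 - 8*r + 16)/(r*(r - 7))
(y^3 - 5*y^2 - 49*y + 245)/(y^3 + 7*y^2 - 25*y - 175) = (y - 7)/(y + 5)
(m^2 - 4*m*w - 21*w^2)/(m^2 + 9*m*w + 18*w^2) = (m - 7*w)/(m + 6*w)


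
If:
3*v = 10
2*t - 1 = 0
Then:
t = 1/2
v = 10/3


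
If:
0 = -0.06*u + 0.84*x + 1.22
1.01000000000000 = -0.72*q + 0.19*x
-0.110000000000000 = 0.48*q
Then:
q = -0.23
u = 82.60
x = 4.45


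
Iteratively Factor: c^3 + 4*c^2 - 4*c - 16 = (c + 2)*(c^2 + 2*c - 8) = (c + 2)*(c + 4)*(c - 2)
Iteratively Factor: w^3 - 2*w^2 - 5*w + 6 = (w + 2)*(w^2 - 4*w + 3) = (w - 1)*(w + 2)*(w - 3)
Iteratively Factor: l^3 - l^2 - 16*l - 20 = (l + 2)*(l^2 - 3*l - 10) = (l + 2)^2*(l - 5)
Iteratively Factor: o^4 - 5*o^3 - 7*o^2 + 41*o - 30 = (o - 2)*(o^3 - 3*o^2 - 13*o + 15) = (o - 2)*(o + 3)*(o^2 - 6*o + 5) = (o - 5)*(o - 2)*(o + 3)*(o - 1)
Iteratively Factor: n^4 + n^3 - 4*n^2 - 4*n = (n)*(n^3 + n^2 - 4*n - 4) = n*(n + 1)*(n^2 - 4) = n*(n - 2)*(n + 1)*(n + 2)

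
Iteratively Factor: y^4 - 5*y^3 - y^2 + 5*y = (y - 5)*(y^3 - y) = (y - 5)*(y - 1)*(y^2 + y) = (y - 5)*(y - 1)*(y + 1)*(y)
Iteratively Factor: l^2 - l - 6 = (l + 2)*(l - 3)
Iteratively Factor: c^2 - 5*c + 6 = (c - 2)*(c - 3)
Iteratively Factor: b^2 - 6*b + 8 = (b - 4)*(b - 2)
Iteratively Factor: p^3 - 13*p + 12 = (p - 1)*(p^2 + p - 12) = (p - 1)*(p + 4)*(p - 3)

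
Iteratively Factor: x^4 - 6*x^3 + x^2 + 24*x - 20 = (x - 2)*(x^3 - 4*x^2 - 7*x + 10) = (x - 2)*(x - 1)*(x^2 - 3*x - 10) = (x - 5)*(x - 2)*(x - 1)*(x + 2)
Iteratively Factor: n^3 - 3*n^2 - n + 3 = (n - 1)*(n^2 - 2*n - 3) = (n - 1)*(n + 1)*(n - 3)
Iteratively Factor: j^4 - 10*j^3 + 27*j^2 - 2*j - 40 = (j - 2)*(j^3 - 8*j^2 + 11*j + 20) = (j - 2)*(j + 1)*(j^2 - 9*j + 20) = (j - 5)*(j - 2)*(j + 1)*(j - 4)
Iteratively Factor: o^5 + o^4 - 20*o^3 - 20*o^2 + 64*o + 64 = (o - 2)*(o^4 + 3*o^3 - 14*o^2 - 48*o - 32) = (o - 4)*(o - 2)*(o^3 + 7*o^2 + 14*o + 8) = (o - 4)*(o - 2)*(o + 2)*(o^2 + 5*o + 4) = (o - 4)*(o - 2)*(o + 2)*(o + 4)*(o + 1)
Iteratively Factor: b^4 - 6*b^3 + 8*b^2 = (b - 2)*(b^3 - 4*b^2) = b*(b - 2)*(b^2 - 4*b) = b*(b - 4)*(b - 2)*(b)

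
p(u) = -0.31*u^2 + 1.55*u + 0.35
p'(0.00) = 1.55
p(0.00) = 0.35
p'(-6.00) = 5.27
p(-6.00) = -20.11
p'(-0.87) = 2.09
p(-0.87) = -1.23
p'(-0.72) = 2.00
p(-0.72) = -0.93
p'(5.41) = -1.80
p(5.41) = -0.34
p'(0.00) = 1.55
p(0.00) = 0.35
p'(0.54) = 1.22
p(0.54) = 1.10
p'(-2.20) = 2.91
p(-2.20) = -4.56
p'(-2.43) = 3.06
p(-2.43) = -5.25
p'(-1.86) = 2.70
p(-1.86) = -3.61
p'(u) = 1.55 - 0.62*u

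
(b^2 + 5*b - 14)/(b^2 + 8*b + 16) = (b^2 + 5*b - 14)/(b^2 + 8*b + 16)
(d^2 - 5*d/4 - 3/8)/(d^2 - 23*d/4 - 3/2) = (d - 3/2)/(d - 6)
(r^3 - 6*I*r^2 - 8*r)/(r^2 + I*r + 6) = r*(r - 4*I)/(r + 3*I)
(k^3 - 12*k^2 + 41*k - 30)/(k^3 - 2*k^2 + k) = (k^2 - 11*k + 30)/(k*(k - 1))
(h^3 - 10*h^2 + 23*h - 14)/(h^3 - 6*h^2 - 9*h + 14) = (h - 2)/(h + 2)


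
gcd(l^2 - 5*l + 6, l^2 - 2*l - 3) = l - 3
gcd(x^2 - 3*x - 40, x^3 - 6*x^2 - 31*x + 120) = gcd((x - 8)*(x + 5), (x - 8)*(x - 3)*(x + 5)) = x^2 - 3*x - 40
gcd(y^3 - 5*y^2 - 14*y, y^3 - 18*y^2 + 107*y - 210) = y - 7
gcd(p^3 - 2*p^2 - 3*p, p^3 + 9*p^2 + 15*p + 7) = p + 1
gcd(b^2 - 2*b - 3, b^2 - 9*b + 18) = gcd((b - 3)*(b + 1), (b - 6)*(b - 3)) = b - 3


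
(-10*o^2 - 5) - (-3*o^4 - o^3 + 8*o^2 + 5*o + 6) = 3*o^4 + o^3 - 18*o^2 - 5*o - 11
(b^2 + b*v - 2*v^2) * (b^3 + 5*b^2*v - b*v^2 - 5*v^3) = b^5 + 6*b^4*v + 2*b^3*v^2 - 16*b^2*v^3 - 3*b*v^4 + 10*v^5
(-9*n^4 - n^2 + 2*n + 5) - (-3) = -9*n^4 - n^2 + 2*n + 8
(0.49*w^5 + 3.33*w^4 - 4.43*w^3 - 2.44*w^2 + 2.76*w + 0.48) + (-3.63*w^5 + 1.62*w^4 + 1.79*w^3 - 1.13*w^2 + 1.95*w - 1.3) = -3.14*w^5 + 4.95*w^4 - 2.64*w^3 - 3.57*w^2 + 4.71*w - 0.82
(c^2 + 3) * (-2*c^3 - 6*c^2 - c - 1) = -2*c^5 - 6*c^4 - 7*c^3 - 19*c^2 - 3*c - 3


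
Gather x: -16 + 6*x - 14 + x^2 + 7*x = x^2 + 13*x - 30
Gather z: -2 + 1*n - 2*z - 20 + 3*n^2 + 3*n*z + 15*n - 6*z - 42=3*n^2 + 16*n + z*(3*n - 8) - 64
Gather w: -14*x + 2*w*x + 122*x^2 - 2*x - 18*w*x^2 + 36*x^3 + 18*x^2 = w*(-18*x^2 + 2*x) + 36*x^3 + 140*x^2 - 16*x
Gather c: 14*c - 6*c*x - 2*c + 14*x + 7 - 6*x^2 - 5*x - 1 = c*(12 - 6*x) - 6*x^2 + 9*x + 6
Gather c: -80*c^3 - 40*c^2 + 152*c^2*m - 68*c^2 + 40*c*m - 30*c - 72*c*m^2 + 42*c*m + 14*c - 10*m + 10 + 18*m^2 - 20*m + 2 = -80*c^3 + c^2*(152*m - 108) + c*(-72*m^2 + 82*m - 16) + 18*m^2 - 30*m + 12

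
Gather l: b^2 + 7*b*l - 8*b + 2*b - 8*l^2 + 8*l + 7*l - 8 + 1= b^2 - 6*b - 8*l^2 + l*(7*b + 15) - 7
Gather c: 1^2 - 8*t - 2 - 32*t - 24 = -40*t - 25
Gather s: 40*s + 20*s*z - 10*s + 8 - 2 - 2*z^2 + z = s*(20*z + 30) - 2*z^2 + z + 6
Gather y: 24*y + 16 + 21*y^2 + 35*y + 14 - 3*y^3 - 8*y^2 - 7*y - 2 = -3*y^3 + 13*y^2 + 52*y + 28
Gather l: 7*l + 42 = 7*l + 42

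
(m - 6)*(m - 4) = m^2 - 10*m + 24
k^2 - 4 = (k - 2)*(k + 2)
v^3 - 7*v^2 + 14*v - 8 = (v - 4)*(v - 2)*(v - 1)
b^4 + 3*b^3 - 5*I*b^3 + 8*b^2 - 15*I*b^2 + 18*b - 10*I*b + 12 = (b + 1)*(b + 2)*(b - 6*I)*(b + I)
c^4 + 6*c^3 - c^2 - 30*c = c*(c - 2)*(c + 3)*(c + 5)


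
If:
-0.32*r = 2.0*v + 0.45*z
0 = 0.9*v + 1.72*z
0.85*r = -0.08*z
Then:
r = 0.00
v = 0.00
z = 0.00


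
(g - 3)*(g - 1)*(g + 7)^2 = g^4 + 10*g^3 - 4*g^2 - 154*g + 147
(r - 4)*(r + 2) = r^2 - 2*r - 8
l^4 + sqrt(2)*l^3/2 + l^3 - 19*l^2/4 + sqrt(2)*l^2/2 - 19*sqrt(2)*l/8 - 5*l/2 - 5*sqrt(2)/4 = (l - 2)*(l + 1/2)*(l + 5/2)*(l + sqrt(2)/2)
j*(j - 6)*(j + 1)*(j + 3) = j^4 - 2*j^3 - 21*j^2 - 18*j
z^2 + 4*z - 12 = (z - 2)*(z + 6)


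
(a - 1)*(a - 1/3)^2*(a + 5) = a^4 + 10*a^3/3 - 68*a^2/9 + 34*a/9 - 5/9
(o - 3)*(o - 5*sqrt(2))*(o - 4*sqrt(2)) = o^3 - 9*sqrt(2)*o^2 - 3*o^2 + 27*sqrt(2)*o + 40*o - 120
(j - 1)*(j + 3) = j^2 + 2*j - 3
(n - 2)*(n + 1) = n^2 - n - 2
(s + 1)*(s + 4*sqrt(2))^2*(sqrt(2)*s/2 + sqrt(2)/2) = sqrt(2)*s^4/2 + sqrt(2)*s^3 + 8*s^3 + 16*s^2 + 33*sqrt(2)*s^2/2 + 8*s + 32*sqrt(2)*s + 16*sqrt(2)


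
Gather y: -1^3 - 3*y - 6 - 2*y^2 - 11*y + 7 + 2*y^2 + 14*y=0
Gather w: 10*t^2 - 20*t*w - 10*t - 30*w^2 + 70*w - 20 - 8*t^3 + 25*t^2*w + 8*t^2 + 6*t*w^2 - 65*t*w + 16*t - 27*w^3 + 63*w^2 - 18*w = -8*t^3 + 18*t^2 + 6*t - 27*w^3 + w^2*(6*t + 33) + w*(25*t^2 - 85*t + 52) - 20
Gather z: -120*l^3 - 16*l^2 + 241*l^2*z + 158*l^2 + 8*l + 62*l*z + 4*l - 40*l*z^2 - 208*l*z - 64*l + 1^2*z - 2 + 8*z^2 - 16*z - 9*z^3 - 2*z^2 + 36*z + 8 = -120*l^3 + 142*l^2 - 52*l - 9*z^3 + z^2*(6 - 40*l) + z*(241*l^2 - 146*l + 21) + 6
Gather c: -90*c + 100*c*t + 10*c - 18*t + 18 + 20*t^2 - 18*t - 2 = c*(100*t - 80) + 20*t^2 - 36*t + 16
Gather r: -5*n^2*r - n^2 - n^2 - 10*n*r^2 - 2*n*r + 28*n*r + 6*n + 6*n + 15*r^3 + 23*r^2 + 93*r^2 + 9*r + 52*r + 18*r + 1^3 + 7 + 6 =-2*n^2 + 12*n + 15*r^3 + r^2*(116 - 10*n) + r*(-5*n^2 + 26*n + 79) + 14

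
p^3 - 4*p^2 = p^2*(p - 4)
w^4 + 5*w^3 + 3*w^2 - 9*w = w*(w - 1)*(w + 3)^2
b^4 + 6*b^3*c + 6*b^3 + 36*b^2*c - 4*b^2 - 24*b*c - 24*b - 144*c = (b - 2)*(b + 2)*(b + 6)*(b + 6*c)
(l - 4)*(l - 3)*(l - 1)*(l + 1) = l^4 - 7*l^3 + 11*l^2 + 7*l - 12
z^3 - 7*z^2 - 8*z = z*(z - 8)*(z + 1)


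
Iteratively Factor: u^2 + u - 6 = (u - 2)*(u + 3)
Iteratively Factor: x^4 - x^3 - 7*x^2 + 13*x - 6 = (x + 3)*(x^3 - 4*x^2 + 5*x - 2) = (x - 1)*(x + 3)*(x^2 - 3*x + 2) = (x - 1)^2*(x + 3)*(x - 2)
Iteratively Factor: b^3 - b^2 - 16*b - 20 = (b - 5)*(b^2 + 4*b + 4) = (b - 5)*(b + 2)*(b + 2)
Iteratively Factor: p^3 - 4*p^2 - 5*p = (p + 1)*(p^2 - 5*p) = (p - 5)*(p + 1)*(p)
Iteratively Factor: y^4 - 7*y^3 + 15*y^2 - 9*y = (y - 3)*(y^3 - 4*y^2 + 3*y) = (y - 3)^2*(y^2 - y) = y*(y - 3)^2*(y - 1)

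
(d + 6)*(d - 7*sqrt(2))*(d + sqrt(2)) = d^3 - 6*sqrt(2)*d^2 + 6*d^2 - 36*sqrt(2)*d - 14*d - 84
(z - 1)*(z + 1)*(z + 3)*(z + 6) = z^4 + 9*z^3 + 17*z^2 - 9*z - 18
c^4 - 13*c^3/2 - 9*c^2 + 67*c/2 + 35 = (c - 7)*(c - 5/2)*(c + 1)*(c + 2)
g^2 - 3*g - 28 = (g - 7)*(g + 4)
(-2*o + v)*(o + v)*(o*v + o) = -2*o^3*v - 2*o^3 - o^2*v^2 - o^2*v + o*v^3 + o*v^2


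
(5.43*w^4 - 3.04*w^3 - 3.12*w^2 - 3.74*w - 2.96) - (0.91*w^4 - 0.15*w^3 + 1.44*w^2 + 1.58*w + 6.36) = 4.52*w^4 - 2.89*w^3 - 4.56*w^2 - 5.32*w - 9.32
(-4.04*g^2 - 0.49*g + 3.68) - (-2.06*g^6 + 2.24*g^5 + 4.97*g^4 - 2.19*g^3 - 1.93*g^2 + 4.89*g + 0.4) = 2.06*g^6 - 2.24*g^5 - 4.97*g^4 + 2.19*g^3 - 2.11*g^2 - 5.38*g + 3.28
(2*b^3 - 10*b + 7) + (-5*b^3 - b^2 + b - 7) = -3*b^3 - b^2 - 9*b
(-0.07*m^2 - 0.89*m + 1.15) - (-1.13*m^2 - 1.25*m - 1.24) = 1.06*m^2 + 0.36*m + 2.39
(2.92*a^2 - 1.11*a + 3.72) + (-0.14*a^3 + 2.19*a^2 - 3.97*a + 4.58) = -0.14*a^3 + 5.11*a^2 - 5.08*a + 8.3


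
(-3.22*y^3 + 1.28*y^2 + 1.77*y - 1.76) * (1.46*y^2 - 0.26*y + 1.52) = -4.7012*y^5 + 2.706*y^4 - 2.643*y^3 - 1.0842*y^2 + 3.148*y - 2.6752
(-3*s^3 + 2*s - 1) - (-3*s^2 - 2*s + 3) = -3*s^3 + 3*s^2 + 4*s - 4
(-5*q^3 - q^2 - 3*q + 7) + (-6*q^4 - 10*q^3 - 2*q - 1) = -6*q^4 - 15*q^3 - q^2 - 5*q + 6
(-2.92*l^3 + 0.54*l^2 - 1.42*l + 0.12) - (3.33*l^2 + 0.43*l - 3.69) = -2.92*l^3 - 2.79*l^2 - 1.85*l + 3.81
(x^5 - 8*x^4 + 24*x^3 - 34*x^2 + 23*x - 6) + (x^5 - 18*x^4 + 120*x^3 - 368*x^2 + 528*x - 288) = 2*x^5 - 26*x^4 + 144*x^3 - 402*x^2 + 551*x - 294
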